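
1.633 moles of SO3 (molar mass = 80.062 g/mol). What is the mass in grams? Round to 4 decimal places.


mass = n * M
mass = 1.633 * 80.062
mass = 130.741246 g, rounded to 4 dp:

130.7412 g


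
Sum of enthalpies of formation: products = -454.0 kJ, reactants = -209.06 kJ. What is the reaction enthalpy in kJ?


dH_rxn = sum(dH_f products) - sum(dH_f reactants)
dH_rxn = -454.0 - (-209.06)
dH_rxn = -244.94 kJ:

-244.94 kJ


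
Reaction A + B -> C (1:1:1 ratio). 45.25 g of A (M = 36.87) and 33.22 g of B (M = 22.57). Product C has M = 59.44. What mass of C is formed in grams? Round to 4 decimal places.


Find moles of each reactant; the smaller value is the limiting reagent in a 1:1:1 reaction, so moles_C equals moles of the limiter.
n_A = mass_A / M_A = 45.25 / 36.87 = 1.227285 mol
n_B = mass_B / M_B = 33.22 / 22.57 = 1.471865 mol
Limiting reagent: A (smaller), n_limiting = 1.227285 mol
mass_C = n_limiting * M_C = 1.227285 * 59.44
mass_C = 72.9498204 g, rounded to 4 dp:

72.9498 g


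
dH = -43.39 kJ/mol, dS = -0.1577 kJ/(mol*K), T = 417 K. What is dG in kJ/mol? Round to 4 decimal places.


Gibbs: dG = dH - T*dS (consistent units, dS already in kJ/(mol*K)).
T*dS = 417 * -0.1577 = -65.7609
dG = -43.39 - (-65.7609)
dG = 22.3709 kJ/mol, rounded to 4 dp:

22.3709 kJ/mol


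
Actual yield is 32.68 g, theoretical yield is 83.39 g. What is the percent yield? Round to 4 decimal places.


% yield = 100 * actual / theoretical
% yield = 100 * 32.68 / 83.39
% yield = 39.18935124 %, rounded to 4 dp:

39.1894 %


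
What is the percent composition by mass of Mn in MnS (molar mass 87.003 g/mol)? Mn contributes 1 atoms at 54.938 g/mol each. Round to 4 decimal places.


pct = 100 * (n_elem * M_elem) / M_total
mass_contribution = 1 * 54.938 = 54.938 g/mol
pct = 100 * 54.938 / 87.003
pct = 63.14494902 %, rounded to 4 dp:

63.1449 %


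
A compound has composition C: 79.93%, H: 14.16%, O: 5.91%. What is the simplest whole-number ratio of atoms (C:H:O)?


Assume 100 g of compound, divide each mass% by atomic mass to get moles, then normalize by the smallest to get a raw atom ratio.
Moles per 100 g: C: 79.93/12.011 = 6.6547, H: 14.16/1.008 = 14.0476, O: 5.91/15.999 = 0.3694
Raw ratio (divide by min = 0.3694): C: 18.015, H: 38.028, O: 1.0
Multiply by 1 to clear fractions: C: 18.015 ~= 18, H: 38.028 ~= 38, O: 1.0 ~= 1
Reduce by GCD to get the simplest whole-number ratio:

18:38:1


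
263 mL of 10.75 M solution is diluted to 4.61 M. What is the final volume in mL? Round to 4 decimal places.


Dilution: M1*V1 = M2*V2, solve for V2.
V2 = M1*V1 / M2
V2 = 10.75 * 263 / 4.61
V2 = 2827.25 / 4.61
V2 = 613.28633406 mL, rounded to 4 dp:

613.2863 mL


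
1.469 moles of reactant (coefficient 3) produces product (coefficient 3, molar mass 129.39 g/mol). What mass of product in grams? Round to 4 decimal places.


Use the coefficient ratio to convert reactant moles to product moles, then multiply by the product's molar mass.
moles_P = moles_R * (coeff_P / coeff_R) = 1.469 * (3/3) = 1.469
mass_P = moles_P * M_P = 1.469 * 129.39
mass_P = 190.07391 g, rounded to 4 dp:

190.0739 g


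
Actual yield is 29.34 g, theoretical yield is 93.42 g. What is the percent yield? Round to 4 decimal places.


% yield = 100 * actual / theoretical
% yield = 100 * 29.34 / 93.42
% yield = 31.40655106 %, rounded to 4 dp:

31.4066 %


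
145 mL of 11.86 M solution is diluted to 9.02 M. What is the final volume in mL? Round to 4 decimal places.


Dilution: M1*V1 = M2*V2, solve for V2.
V2 = M1*V1 / M2
V2 = 11.86 * 145 / 9.02
V2 = 1719.7 / 9.02
V2 = 190.654102 mL, rounded to 4 dp:

190.6541 mL


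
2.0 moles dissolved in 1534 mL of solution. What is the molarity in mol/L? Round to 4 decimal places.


Convert volume to liters: V_L = V_mL / 1000.
V_L = 1534 / 1000 = 1.534 L
M = n / V_L = 2.0 / 1.534
M = 1.30378096 mol/L, rounded to 4 dp:

1.3038 mol/L


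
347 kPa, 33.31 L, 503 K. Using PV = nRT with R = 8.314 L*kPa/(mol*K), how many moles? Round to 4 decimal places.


PV = nRT, solve for n = PV / (RT).
PV = 347 * 33.31 = 11558.57
RT = 8.314 * 503 = 4181.942
n = 11558.57 / 4181.942
n = 2.76392403 mol, rounded to 4 dp:

2.7639 mol


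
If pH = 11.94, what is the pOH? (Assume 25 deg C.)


At 25 deg C, pH + pOH = 14.
pOH = 14 - pH = 14 - 11.94
pOH = 2.06:

2.06


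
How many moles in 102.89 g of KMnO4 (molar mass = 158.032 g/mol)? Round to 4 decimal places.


n = mass / M
n = 102.89 / 158.032
n = 0.65107067 mol, rounded to 4 dp:

0.6511 mol


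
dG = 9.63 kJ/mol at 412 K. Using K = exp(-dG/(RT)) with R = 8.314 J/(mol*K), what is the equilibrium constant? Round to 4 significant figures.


dG is in kJ/mol; multiply by 1000 to match R in J/(mol*K).
RT = 8.314 * 412 = 3425.368 J/mol
exponent = -dG*1000 / (RT) = -(9.63*1000) / 3425.368 = -2.81137676
K = exp(-2.81137676)
K = 0.060122162, rounded to 4 significant figures:

0.06012


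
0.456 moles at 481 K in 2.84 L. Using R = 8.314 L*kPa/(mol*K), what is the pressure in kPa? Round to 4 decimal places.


PV = nRT, solve for P = nRT / V.
nRT = 0.456 * 8.314 * 481 = 1823.5595
P = 1823.5595 / 2.84
P = 642.09841549 kPa, rounded to 4 dp:

642.0984 kPa


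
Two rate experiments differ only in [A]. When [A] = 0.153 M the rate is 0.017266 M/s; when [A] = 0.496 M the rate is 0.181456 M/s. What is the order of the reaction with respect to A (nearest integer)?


Rate is proportional to [A]^n, so rate2/rate1 = ([A]2/[A]1)^n. Take logs to solve for n.
rate2/rate1 = 0.181456 / 0.017266 = 10.5094
[A]2/[A]1 = 0.496 / 0.153 = 3.2418
n = ln(10.5094) / ln(3.2418) = 2.0
Nearest integer order:

2


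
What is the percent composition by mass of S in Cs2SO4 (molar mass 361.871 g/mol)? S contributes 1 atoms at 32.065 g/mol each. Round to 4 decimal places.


pct = 100 * (n_elem * M_elem) / M_total
mass_contribution = 1 * 32.065 = 32.065 g/mol
pct = 100 * 32.065 / 361.871
pct = 8.86089242 %, rounded to 4 dp:

8.8609 %


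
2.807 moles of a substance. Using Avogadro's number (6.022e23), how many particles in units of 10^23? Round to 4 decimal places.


N = n * NA, then divide by 1e23 for the requested units.
N / 1e23 = n * 6.022
N / 1e23 = 2.807 * 6.022
N / 1e23 = 16.903754, rounded to 4 dp:

16.9038


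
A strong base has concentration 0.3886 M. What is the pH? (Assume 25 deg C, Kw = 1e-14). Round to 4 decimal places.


A strong base dissociates completely, so [OH-] equals the given concentration.
pOH = -log10([OH-]) = -log10(0.3886) = 0.410497
pH = 14 - pOH = 14 - 0.410497
pH = 13.589503, rounded to 4 dp:

13.5895


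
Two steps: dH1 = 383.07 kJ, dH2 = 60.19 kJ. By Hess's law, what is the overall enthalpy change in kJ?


Hess's law: enthalpy is a state function, so add the step enthalpies.
dH_total = dH1 + dH2 = 383.07 + (60.19)
dH_total = 443.26 kJ:

443.26 kJ


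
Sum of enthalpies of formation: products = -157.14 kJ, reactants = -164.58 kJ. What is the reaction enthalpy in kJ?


dH_rxn = sum(dH_f products) - sum(dH_f reactants)
dH_rxn = -157.14 - (-164.58)
dH_rxn = 7.44 kJ:

7.44 kJ


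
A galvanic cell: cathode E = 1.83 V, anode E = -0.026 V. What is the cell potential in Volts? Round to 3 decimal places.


Standard cell potential: E_cell = E_cathode - E_anode.
E_cell = 1.83 - (-0.026)
E_cell = 1.856 V, rounded to 3 dp:

1.856 V


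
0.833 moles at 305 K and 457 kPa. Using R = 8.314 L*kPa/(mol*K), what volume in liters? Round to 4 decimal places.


PV = nRT, solve for V = nRT / P.
nRT = 0.833 * 8.314 * 305 = 2112.2964
V = 2112.2964 / 457
V = 4.62209278 L, rounded to 4 dp:

4.6221 L


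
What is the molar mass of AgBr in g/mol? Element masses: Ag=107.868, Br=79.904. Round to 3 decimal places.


M = sum(count * atomic_mass) over atoms.
M = 1*107.868 + 1*79.904
M = 107.868 + 79.904
M = 187.772 g/mol, rounded to 3 dp:

187.772 g/mol


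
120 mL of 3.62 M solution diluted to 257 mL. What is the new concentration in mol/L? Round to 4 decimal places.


Dilution: M1*V1 = M2*V2, solve for M2.
M2 = M1*V1 / V2
M2 = 3.62 * 120 / 257
M2 = 434.4 / 257
M2 = 1.69027237 mol/L, rounded to 4 dp:

1.6903 mol/L


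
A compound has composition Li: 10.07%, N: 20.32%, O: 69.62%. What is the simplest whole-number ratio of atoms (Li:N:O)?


Assume 100 g of compound, divide each mass% by atomic mass to get moles, then normalize by the smallest to get a raw atom ratio.
Moles per 100 g: Li: 10.07/6.941 = 1.4508, N: 20.32/14.007 = 1.4507, O: 69.62/15.999 = 4.3515
Raw ratio (divide by min = 1.4507): Li: 1.0, N: 1.0, O: 3.0
Multiply by 1 to clear fractions: Li: 1.0 ~= 1, N: 1.0 ~= 1, O: 3.0 ~= 3
Reduce by GCD to get the simplest whole-number ratio:

1:1:3


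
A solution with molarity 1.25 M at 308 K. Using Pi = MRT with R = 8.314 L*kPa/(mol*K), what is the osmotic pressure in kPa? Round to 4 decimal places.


Osmotic pressure (van't Hoff): Pi = M*R*T.
RT = 8.314 * 308 = 2560.712
Pi = 1.25 * 2560.712
Pi = 3200.89 kPa, rounded to 4 dp:

3200.8900 kPa


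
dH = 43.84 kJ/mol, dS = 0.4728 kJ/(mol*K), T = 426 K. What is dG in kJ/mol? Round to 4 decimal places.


Gibbs: dG = dH - T*dS (consistent units, dS already in kJ/(mol*K)).
T*dS = 426 * 0.4728 = 201.4128
dG = 43.84 - (201.4128)
dG = -157.5728 kJ/mol, rounded to 4 dp:

-157.5728 kJ/mol


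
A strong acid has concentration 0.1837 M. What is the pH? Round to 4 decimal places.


A strong acid dissociates completely, so [H+] equals the given concentration.
pH = -log10([H+]) = -log10(0.1837)
pH = 0.73589084, rounded to 4 dp:

0.7359


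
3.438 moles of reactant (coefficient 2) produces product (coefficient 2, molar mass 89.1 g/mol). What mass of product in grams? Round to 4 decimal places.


Use the coefficient ratio to convert reactant moles to product moles, then multiply by the product's molar mass.
moles_P = moles_R * (coeff_P / coeff_R) = 3.438 * (2/2) = 3.438
mass_P = moles_P * M_P = 3.438 * 89.1
mass_P = 306.3258 g, rounded to 4 dp:

306.3258 g


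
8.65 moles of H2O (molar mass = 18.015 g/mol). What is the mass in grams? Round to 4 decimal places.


mass = n * M
mass = 8.65 * 18.015
mass = 155.82975 g, rounded to 4 dp:

155.8298 g


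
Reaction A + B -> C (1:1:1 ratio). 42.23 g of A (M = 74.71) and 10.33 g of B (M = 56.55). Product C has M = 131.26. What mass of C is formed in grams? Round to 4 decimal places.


Find moles of each reactant; the smaller value is the limiting reagent in a 1:1:1 reaction, so moles_C equals moles of the limiter.
n_A = mass_A / M_A = 42.23 / 74.71 = 0.565252 mol
n_B = mass_B / M_B = 10.33 / 56.55 = 0.18267 mol
Limiting reagent: B (smaller), n_limiting = 0.18267 mol
mass_C = n_limiting * M_C = 0.18267 * 131.26
mass_C = 23.9772642 g, rounded to 4 dp:

23.9773 g


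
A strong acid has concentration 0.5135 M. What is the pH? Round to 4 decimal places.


A strong acid dissociates completely, so [H+] equals the given concentration.
pH = -log10([H+]) = -log10(0.5135)
pH = 0.28945955, rounded to 4 dp:

0.2895


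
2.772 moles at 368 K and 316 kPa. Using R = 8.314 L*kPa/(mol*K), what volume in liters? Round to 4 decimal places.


PV = nRT, solve for V = nRT / P.
nRT = 2.772 * 8.314 * 368 = 8481.0781
V = 8481.0781 / 316
V = 26.83885475 L, rounded to 4 dp:

26.8389 L


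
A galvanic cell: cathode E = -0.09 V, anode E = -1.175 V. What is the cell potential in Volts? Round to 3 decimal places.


Standard cell potential: E_cell = E_cathode - E_anode.
E_cell = -0.09 - (-1.175)
E_cell = 1.085 V, rounded to 3 dp:

1.085 V


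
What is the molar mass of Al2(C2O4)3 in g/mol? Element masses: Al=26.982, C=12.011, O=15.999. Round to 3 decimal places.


M = sum(count * atomic_mass) over atoms.
M = 2*26.982 + 6*12.011 + 12*15.999
M = 53.964 + 72.066 + 191.988
M = 318.018 g/mol, rounded to 3 dp:

318.018 g/mol


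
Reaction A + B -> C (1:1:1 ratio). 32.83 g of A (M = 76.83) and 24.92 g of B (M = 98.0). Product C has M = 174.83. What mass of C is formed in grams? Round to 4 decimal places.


Find moles of each reactant; the smaller value is the limiting reagent in a 1:1:1 reaction, so moles_C equals moles of the limiter.
n_A = mass_A / M_A = 32.83 / 76.83 = 0.427307 mol
n_B = mass_B / M_B = 24.92 / 98.0 = 0.254286 mol
Limiting reagent: B (smaller), n_limiting = 0.254286 mol
mass_C = n_limiting * M_C = 0.254286 * 174.83
mass_C = 44.45682138 g, rounded to 4 dp:

44.4568 g


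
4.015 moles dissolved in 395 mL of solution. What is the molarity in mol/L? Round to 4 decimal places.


Convert volume to liters: V_L = V_mL / 1000.
V_L = 395 / 1000 = 0.395 L
M = n / V_L = 4.015 / 0.395
M = 10.16455696 mol/L, rounded to 4 dp:

10.1646 mol/L


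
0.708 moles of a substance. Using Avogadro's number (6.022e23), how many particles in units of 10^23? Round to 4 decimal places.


N = n * NA, then divide by 1e23 for the requested units.
N / 1e23 = n * 6.022
N / 1e23 = 0.708 * 6.022
N / 1e23 = 4.263576, rounded to 4 dp:

4.2636


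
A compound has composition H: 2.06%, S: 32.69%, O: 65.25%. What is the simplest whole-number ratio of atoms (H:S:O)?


Assume 100 g of compound, divide each mass% by atomic mass to get moles, then normalize by the smallest to get a raw atom ratio.
Moles per 100 g: H: 2.06/1.008 = 2.0437, S: 32.69/32.065 = 1.0195, O: 65.25/15.999 = 4.0784
Raw ratio (divide by min = 1.0195): H: 2.005, S: 1.0, O: 4.0
Multiply by 1 to clear fractions: H: 2.005 ~= 2, S: 1.0 ~= 1, O: 4.0 ~= 4
Reduce by GCD to get the simplest whole-number ratio:

2:1:4


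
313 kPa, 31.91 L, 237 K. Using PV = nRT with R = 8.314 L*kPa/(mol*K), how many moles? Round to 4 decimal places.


PV = nRT, solve for n = PV / (RT).
PV = 313 * 31.91 = 9987.83
RT = 8.314 * 237 = 1970.418
n = 9987.83 / 1970.418
n = 5.06888894 mol, rounded to 4 dp:

5.0689 mol


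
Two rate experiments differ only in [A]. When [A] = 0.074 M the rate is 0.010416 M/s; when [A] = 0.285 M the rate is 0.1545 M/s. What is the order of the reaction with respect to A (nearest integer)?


Rate is proportional to [A]^n, so rate2/rate1 = ([A]2/[A]1)^n. Take logs to solve for n.
rate2/rate1 = 0.1545 / 0.010416 = 14.8329
[A]2/[A]1 = 0.285 / 0.074 = 3.8514
n = ln(14.8329) / ln(3.8514) = 2.0
Nearest integer order:

2


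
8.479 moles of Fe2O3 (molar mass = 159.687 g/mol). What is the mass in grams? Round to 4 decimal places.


mass = n * M
mass = 8.479 * 159.687
mass = 1353.986073 g, rounded to 4 dp:

1353.9861 g


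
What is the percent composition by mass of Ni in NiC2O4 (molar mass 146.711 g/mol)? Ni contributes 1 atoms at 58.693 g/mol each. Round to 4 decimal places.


pct = 100 * (n_elem * M_elem) / M_total
mass_contribution = 1 * 58.693 = 58.693 g/mol
pct = 100 * 58.693 / 146.711
pct = 40.00586186 %, rounded to 4 dp:

40.0059 %


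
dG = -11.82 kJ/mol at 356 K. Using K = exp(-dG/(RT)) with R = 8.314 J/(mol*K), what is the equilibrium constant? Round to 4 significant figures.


dG is in kJ/mol; multiply by 1000 to match R in J/(mol*K).
RT = 8.314 * 356 = 2959.784 J/mol
exponent = -dG*1000 / (RT) = -(-11.82*1000) / 2959.784 = 3.99353466
K = exp(3.99353466)
K = 54.246293, rounded to 4 significant figures:

54.25


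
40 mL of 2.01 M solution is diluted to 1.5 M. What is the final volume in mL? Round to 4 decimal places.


Dilution: M1*V1 = M2*V2, solve for V2.
V2 = M1*V1 / M2
V2 = 2.01 * 40 / 1.5
V2 = 80.4 / 1.5
V2 = 53.6 mL, rounded to 4 dp:

53.6000 mL


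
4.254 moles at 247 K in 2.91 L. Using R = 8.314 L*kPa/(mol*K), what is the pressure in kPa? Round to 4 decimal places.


PV = nRT, solve for P = nRT / V.
nRT = 4.254 * 8.314 * 247 = 8735.8357
P = 8735.8357 / 2.91
P = 3002.00539519 kPa, rounded to 4 dp:

3002.0054 kPa


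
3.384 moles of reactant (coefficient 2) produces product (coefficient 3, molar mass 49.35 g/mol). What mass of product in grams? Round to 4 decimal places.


Use the coefficient ratio to convert reactant moles to product moles, then multiply by the product's molar mass.
moles_P = moles_R * (coeff_P / coeff_R) = 3.384 * (3/2) = 5.076
mass_P = moles_P * M_P = 5.076 * 49.35
mass_P = 250.5006 g, rounded to 4 dp:

250.5006 g


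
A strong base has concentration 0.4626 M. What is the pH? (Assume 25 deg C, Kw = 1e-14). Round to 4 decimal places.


A strong base dissociates completely, so [OH-] equals the given concentration.
pOH = -log10([OH-]) = -log10(0.4626) = 0.334794
pH = 14 - pOH = 14 - 0.334794
pH = 13.665206, rounded to 4 dp:

13.6652


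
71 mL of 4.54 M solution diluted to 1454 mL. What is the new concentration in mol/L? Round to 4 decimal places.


Dilution: M1*V1 = M2*V2, solve for M2.
M2 = M1*V1 / V2
M2 = 4.54 * 71 / 1454
M2 = 322.34 / 1454
M2 = 0.22169188 mol/L, rounded to 4 dp:

0.2217 mol/L


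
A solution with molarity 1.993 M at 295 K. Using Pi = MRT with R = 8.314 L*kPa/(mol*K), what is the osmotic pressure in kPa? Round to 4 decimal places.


Osmotic pressure (van't Hoff): Pi = M*R*T.
RT = 8.314 * 295 = 2452.63
Pi = 1.993 * 2452.63
Pi = 4888.09159 kPa, rounded to 4 dp:

4888.0916 kPa


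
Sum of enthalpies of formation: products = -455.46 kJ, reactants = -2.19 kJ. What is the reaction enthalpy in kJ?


dH_rxn = sum(dH_f products) - sum(dH_f reactants)
dH_rxn = -455.46 - (-2.19)
dH_rxn = -453.27 kJ:

-453.27 kJ


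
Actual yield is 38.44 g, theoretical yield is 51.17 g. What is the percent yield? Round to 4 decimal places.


% yield = 100 * actual / theoretical
% yield = 100 * 38.44 / 51.17
% yield = 75.12214188 %, rounded to 4 dp:

75.1221 %


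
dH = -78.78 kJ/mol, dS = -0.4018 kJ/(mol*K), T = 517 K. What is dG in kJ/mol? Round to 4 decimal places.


Gibbs: dG = dH - T*dS (consistent units, dS already in kJ/(mol*K)).
T*dS = 517 * -0.4018 = -207.7306
dG = -78.78 - (-207.7306)
dG = 128.9506 kJ/mol, rounded to 4 dp:

128.9506 kJ/mol


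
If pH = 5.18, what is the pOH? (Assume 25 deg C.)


At 25 deg C, pH + pOH = 14.
pOH = 14 - pH = 14 - 5.18
pOH = 8.82:

8.82


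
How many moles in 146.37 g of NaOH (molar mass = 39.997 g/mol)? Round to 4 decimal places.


n = mass / M
n = 146.37 / 39.997
n = 3.65952446 mol, rounded to 4 dp:

3.6595 mol


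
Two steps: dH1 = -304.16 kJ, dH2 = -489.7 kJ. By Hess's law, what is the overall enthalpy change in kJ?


Hess's law: enthalpy is a state function, so add the step enthalpies.
dH_total = dH1 + dH2 = -304.16 + (-489.7)
dH_total = -793.86 kJ:

-793.86 kJ


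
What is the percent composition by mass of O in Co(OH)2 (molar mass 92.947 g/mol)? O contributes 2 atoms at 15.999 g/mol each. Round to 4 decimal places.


pct = 100 * (n_elem * M_elem) / M_total
mass_contribution = 2 * 15.999 = 31.998 g/mol
pct = 100 * 31.998 / 92.947
pct = 34.42607077 %, rounded to 4 dp:

34.4261 %


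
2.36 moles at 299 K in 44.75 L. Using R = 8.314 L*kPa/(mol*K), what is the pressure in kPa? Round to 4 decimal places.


PV = nRT, solve for P = nRT / V.
nRT = 2.36 * 8.314 * 299 = 5866.691
P = 5866.691 / 44.75
P = 131.09924022 kPa, rounded to 4 dp:

131.0992 kPa


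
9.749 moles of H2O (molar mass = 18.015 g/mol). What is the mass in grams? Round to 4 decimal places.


mass = n * M
mass = 9.749 * 18.015
mass = 175.628235 g, rounded to 4 dp:

175.6282 g


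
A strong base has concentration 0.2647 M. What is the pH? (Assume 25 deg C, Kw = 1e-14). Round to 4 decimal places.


A strong base dissociates completely, so [OH-] equals the given concentration.
pOH = -log10([OH-]) = -log10(0.2647) = 0.577246
pH = 14 - pOH = 14 - 0.577246
pH = 13.422754, rounded to 4 dp:

13.4228


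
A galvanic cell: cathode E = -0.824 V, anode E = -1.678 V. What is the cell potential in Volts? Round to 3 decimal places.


Standard cell potential: E_cell = E_cathode - E_anode.
E_cell = -0.824 - (-1.678)
E_cell = 0.854 V, rounded to 3 dp:

0.854 V


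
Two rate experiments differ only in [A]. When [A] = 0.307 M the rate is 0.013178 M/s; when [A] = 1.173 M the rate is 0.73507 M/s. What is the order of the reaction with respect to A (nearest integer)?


Rate is proportional to [A]^n, so rate2/rate1 = ([A]2/[A]1)^n. Take logs to solve for n.
rate2/rate1 = 0.73507 / 0.013178 = 55.7801
[A]2/[A]1 = 1.173 / 0.307 = 3.8208
n = ln(55.7801) / ln(3.8208) = 3.0
Nearest integer order:

3


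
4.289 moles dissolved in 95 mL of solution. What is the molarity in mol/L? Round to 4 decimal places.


Convert volume to liters: V_L = V_mL / 1000.
V_L = 95 / 1000 = 0.095 L
M = n / V_L = 4.289 / 0.095
M = 45.14736842 mol/L, rounded to 4 dp:

45.1474 mol/L


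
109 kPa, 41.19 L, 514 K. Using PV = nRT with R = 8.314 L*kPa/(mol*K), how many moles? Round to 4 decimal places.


PV = nRT, solve for n = PV / (RT).
PV = 109 * 41.19 = 4489.71
RT = 8.314 * 514 = 4273.396
n = 4489.71 / 4273.396
n = 1.05061876 mol, rounded to 4 dp:

1.0506 mol


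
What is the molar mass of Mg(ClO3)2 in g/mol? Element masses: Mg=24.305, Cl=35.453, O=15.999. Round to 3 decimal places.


M = sum(count * atomic_mass) over atoms.
M = 1*24.305 + 2*35.453 + 6*15.999
M = 24.305 + 70.906 + 95.994
M = 191.205 g/mol, rounded to 3 dp:

191.205 g/mol


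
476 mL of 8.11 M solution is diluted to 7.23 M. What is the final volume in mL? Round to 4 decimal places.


Dilution: M1*V1 = M2*V2, solve for V2.
V2 = M1*V1 / M2
V2 = 8.11 * 476 / 7.23
V2 = 3860.36 / 7.23
V2 = 533.93637621 mL, rounded to 4 dp:

533.9364 mL


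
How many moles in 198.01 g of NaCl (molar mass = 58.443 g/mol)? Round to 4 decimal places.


n = mass / M
n = 198.01 / 58.443
n = 3.38808754 mol, rounded to 4 dp:

3.3881 mol


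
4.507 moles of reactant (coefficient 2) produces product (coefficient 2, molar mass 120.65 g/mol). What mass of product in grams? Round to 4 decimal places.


Use the coefficient ratio to convert reactant moles to product moles, then multiply by the product's molar mass.
moles_P = moles_R * (coeff_P / coeff_R) = 4.507 * (2/2) = 4.507
mass_P = moles_P * M_P = 4.507 * 120.65
mass_P = 543.76955 g, rounded to 4 dp:

543.7696 g


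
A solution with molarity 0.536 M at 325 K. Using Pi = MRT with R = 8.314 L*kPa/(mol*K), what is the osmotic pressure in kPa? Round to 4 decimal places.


Osmotic pressure (van't Hoff): Pi = M*R*T.
RT = 8.314 * 325 = 2702.05
Pi = 0.536 * 2702.05
Pi = 1448.2988 kPa, rounded to 4 dp:

1448.2988 kPa


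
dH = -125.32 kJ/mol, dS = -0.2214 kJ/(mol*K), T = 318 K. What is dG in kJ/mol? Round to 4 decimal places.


Gibbs: dG = dH - T*dS (consistent units, dS already in kJ/(mol*K)).
T*dS = 318 * -0.2214 = -70.4052
dG = -125.32 - (-70.4052)
dG = -54.9148 kJ/mol, rounded to 4 dp:

-54.9148 kJ/mol


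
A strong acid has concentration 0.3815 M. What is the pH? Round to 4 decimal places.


A strong acid dissociates completely, so [H+] equals the given concentration.
pH = -log10([H+]) = -log10(0.3815)
pH = 0.41850546, rounded to 4 dp:

0.4185


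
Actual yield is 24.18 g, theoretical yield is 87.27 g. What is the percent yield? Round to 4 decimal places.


% yield = 100 * actual / theoretical
% yield = 100 * 24.18 / 87.27
% yield = 27.70711585 %, rounded to 4 dp:

27.7071 %


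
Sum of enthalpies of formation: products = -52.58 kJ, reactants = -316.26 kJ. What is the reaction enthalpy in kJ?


dH_rxn = sum(dH_f products) - sum(dH_f reactants)
dH_rxn = -52.58 - (-316.26)
dH_rxn = 263.68 kJ:

263.68 kJ


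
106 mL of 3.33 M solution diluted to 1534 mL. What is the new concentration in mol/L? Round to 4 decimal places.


Dilution: M1*V1 = M2*V2, solve for M2.
M2 = M1*V1 / V2
M2 = 3.33 * 106 / 1534
M2 = 352.98 / 1534
M2 = 0.2301043 mol/L, rounded to 4 dp:

0.2301 mol/L


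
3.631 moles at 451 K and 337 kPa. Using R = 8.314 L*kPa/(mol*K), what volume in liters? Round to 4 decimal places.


PV = nRT, solve for V = nRT / P.
nRT = 3.631 * 8.314 * 451 = 13614.8484
V = 13614.8484 / 337
V = 40.40014362 L, rounded to 4 dp:

40.4001 L


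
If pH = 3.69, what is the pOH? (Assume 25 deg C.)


At 25 deg C, pH + pOH = 14.
pOH = 14 - pH = 14 - 3.69
pOH = 10.31:

10.31


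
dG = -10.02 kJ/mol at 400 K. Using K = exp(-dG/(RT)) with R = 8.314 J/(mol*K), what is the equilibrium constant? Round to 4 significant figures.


dG is in kJ/mol; multiply by 1000 to match R in J/(mol*K).
RT = 8.314 * 400 = 3325.6 J/mol
exponent = -dG*1000 / (RT) = -(-10.02*1000) / 3325.6 = 3.01299014
K = exp(3.01299014)
K = 20.348153, rounded to 4 significant figures:

20.35


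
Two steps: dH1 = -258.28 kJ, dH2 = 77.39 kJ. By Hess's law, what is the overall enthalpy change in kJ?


Hess's law: enthalpy is a state function, so add the step enthalpies.
dH_total = dH1 + dH2 = -258.28 + (77.39)
dH_total = -180.89 kJ:

-180.89 kJ


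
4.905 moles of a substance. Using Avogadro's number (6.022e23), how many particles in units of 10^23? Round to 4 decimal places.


N = n * NA, then divide by 1e23 for the requested units.
N / 1e23 = n * 6.022
N / 1e23 = 4.905 * 6.022
N / 1e23 = 29.53791, rounded to 4 dp:

29.5379


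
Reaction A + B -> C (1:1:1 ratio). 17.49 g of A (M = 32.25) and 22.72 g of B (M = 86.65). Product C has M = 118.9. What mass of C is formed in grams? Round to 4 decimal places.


Find moles of each reactant; the smaller value is the limiting reagent in a 1:1:1 reaction, so moles_C equals moles of the limiter.
n_A = mass_A / M_A = 17.49 / 32.25 = 0.542326 mol
n_B = mass_B / M_B = 22.72 / 86.65 = 0.262204 mol
Limiting reagent: B (smaller), n_limiting = 0.262204 mol
mass_C = n_limiting * M_C = 0.262204 * 118.9
mass_C = 31.1760556 g, rounded to 4 dp:

31.1761 g


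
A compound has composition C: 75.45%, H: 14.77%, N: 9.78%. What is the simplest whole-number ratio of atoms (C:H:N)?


Assume 100 g of compound, divide each mass% by atomic mass to get moles, then normalize by the smallest to get a raw atom ratio.
Moles per 100 g: C: 75.45/12.011 = 6.2817, H: 14.77/1.008 = 14.6528, N: 9.78/14.007 = 0.6982
Raw ratio (divide by min = 0.6982): C: 8.997, H: 20.986, N: 1.0
Multiply by 1 to clear fractions: C: 8.997 ~= 9, H: 20.986 ~= 21, N: 1.0 ~= 1
Reduce by GCD to get the simplest whole-number ratio:

9:21:1


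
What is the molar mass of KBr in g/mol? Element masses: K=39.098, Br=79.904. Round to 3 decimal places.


M = sum(count * atomic_mass) over atoms.
M = 1*39.098 + 1*79.904
M = 39.098 + 79.904
M = 119.002 g/mol, rounded to 3 dp:

119.002 g/mol


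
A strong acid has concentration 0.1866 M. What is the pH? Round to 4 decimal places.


A strong acid dissociates completely, so [H+] equals the given concentration.
pH = -log10([H+]) = -log10(0.1866)
pH = 0.72908836, rounded to 4 dp:

0.7291


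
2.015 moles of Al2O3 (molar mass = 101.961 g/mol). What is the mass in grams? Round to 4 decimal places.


mass = n * M
mass = 2.015 * 101.961
mass = 205.451415 g, rounded to 4 dp:

205.4514 g


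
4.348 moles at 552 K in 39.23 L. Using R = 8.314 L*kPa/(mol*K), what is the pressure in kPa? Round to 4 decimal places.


PV = nRT, solve for P = nRT / V.
nRT = 4.348 * 8.314 * 552 = 19954.3981
P = 19954.3981 / 39.23
P = 508.65149375 kPa, rounded to 4 dp:

508.6515 kPa


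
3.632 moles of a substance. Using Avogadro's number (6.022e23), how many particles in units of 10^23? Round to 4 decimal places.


N = n * NA, then divide by 1e23 for the requested units.
N / 1e23 = n * 6.022
N / 1e23 = 3.632 * 6.022
N / 1e23 = 21.871904, rounded to 4 dp:

21.8719


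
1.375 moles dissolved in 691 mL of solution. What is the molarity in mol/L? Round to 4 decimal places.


Convert volume to liters: V_L = V_mL / 1000.
V_L = 691 / 1000 = 0.691 L
M = n / V_L = 1.375 / 0.691
M = 1.98986975 mol/L, rounded to 4 dp:

1.9899 mol/L


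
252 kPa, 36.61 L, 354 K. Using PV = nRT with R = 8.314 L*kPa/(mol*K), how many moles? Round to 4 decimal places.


PV = nRT, solve for n = PV / (RT).
PV = 252 * 36.61 = 9225.72
RT = 8.314 * 354 = 2943.156
n = 9225.72 / 2943.156
n = 3.13463507 mol, rounded to 4 dp:

3.1346 mol


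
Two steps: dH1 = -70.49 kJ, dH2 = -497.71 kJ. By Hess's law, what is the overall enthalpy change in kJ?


Hess's law: enthalpy is a state function, so add the step enthalpies.
dH_total = dH1 + dH2 = -70.49 + (-497.71)
dH_total = -568.2 kJ:

-568.20 kJ


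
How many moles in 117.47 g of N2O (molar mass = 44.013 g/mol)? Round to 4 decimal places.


n = mass / M
n = 117.47 / 44.013
n = 2.66898416 mol, rounded to 4 dp:

2.6690 mol


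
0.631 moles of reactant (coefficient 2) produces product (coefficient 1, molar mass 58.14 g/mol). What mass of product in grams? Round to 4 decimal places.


Use the coefficient ratio to convert reactant moles to product moles, then multiply by the product's molar mass.
moles_P = moles_R * (coeff_P / coeff_R) = 0.631 * (1/2) = 0.3155
mass_P = moles_P * M_P = 0.3155 * 58.14
mass_P = 18.34317 g, rounded to 4 dp:

18.3432 g


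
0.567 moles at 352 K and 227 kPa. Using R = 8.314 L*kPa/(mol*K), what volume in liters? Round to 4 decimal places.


PV = nRT, solve for V = nRT / P.
nRT = 0.567 * 8.314 * 352 = 1659.3414
V = 1659.3414 / 227
V = 7.30987401 L, rounded to 4 dp:

7.3099 L


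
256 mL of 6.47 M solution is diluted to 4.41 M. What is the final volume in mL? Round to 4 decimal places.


Dilution: M1*V1 = M2*V2, solve for V2.
V2 = M1*V1 / M2
V2 = 6.47 * 256 / 4.41
V2 = 1656.32 / 4.41
V2 = 375.58276644 mL, rounded to 4 dp:

375.5828 mL


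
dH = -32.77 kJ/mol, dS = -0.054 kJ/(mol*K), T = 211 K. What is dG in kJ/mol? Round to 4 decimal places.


Gibbs: dG = dH - T*dS (consistent units, dS already in kJ/(mol*K)).
T*dS = 211 * -0.054 = -11.394
dG = -32.77 - (-11.394)
dG = -21.376 kJ/mol, rounded to 4 dp:

-21.3760 kJ/mol


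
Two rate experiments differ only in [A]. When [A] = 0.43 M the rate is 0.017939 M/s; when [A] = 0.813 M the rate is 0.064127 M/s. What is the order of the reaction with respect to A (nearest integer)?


Rate is proportional to [A]^n, so rate2/rate1 = ([A]2/[A]1)^n. Take logs to solve for n.
rate2/rate1 = 0.064127 / 0.017939 = 3.5747
[A]2/[A]1 = 0.813 / 0.43 = 1.8907
n = ln(3.5747) / ln(1.8907) = 2.0
Nearest integer order:

2


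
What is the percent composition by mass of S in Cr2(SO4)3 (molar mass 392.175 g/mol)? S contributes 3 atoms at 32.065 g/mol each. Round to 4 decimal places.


pct = 100 * (n_elem * M_elem) / M_total
mass_contribution = 3 * 32.065 = 96.195 g/mol
pct = 100 * 96.195 / 392.175
pct = 24.52859055 %, rounded to 4 dp:

24.5286 %


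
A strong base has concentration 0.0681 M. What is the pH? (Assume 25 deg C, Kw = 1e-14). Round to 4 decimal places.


A strong base dissociates completely, so [OH-] equals the given concentration.
pOH = -log10([OH-]) = -log10(0.0681) = 1.166853
pH = 14 - pOH = 14 - 1.166853
pH = 12.833147, rounded to 4 dp:

12.8331


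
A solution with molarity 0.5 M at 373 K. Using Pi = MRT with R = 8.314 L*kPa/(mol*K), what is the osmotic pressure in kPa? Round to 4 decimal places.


Osmotic pressure (van't Hoff): Pi = M*R*T.
RT = 8.314 * 373 = 3101.122
Pi = 0.5 * 3101.122
Pi = 1550.561 kPa, rounded to 4 dp:

1550.5610 kPa


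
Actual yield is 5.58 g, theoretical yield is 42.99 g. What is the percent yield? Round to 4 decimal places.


% yield = 100 * actual / theoretical
% yield = 100 * 5.58 / 42.99
% yield = 12.97976274 %, rounded to 4 dp:

12.9798 %


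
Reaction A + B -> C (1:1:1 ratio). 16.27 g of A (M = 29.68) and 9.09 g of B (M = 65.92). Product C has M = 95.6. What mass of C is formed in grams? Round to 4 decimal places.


Find moles of each reactant; the smaller value is the limiting reagent in a 1:1:1 reaction, so moles_C equals moles of the limiter.
n_A = mass_A / M_A = 16.27 / 29.68 = 0.548181 mol
n_B = mass_B / M_B = 9.09 / 65.92 = 0.137894 mol
Limiting reagent: B (smaller), n_limiting = 0.137894 mol
mass_C = n_limiting * M_C = 0.137894 * 95.6
mass_C = 13.1826664 g, rounded to 4 dp:

13.1827 g


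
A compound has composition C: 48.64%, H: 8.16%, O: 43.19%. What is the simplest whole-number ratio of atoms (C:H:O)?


Assume 100 g of compound, divide each mass% by atomic mass to get moles, then normalize by the smallest to get a raw atom ratio.
Moles per 100 g: C: 48.64/12.011 = 4.0496, H: 8.16/1.008 = 8.0952, O: 43.19/15.999 = 2.6995
Raw ratio (divide by min = 2.6995): C: 1.5, H: 2.999, O: 1.0
Multiply by 2 to clear fractions: C: 3.0 ~= 3, H: 5.997 ~= 6, O: 2.0 ~= 2
Reduce by GCD to get the simplest whole-number ratio:

3:6:2


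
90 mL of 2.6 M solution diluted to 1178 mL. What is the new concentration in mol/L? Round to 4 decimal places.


Dilution: M1*V1 = M2*V2, solve for M2.
M2 = M1*V1 / V2
M2 = 2.6 * 90 / 1178
M2 = 234.0 / 1178
M2 = 0.19864177 mol/L, rounded to 4 dp:

0.1986 mol/L


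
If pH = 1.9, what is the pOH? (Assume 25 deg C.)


At 25 deg C, pH + pOH = 14.
pOH = 14 - pH = 14 - 1.9
pOH = 12.1:

12.10


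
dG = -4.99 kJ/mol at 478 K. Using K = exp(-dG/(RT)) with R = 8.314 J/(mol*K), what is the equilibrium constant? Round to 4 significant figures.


dG is in kJ/mol; multiply by 1000 to match R in J/(mol*K).
RT = 8.314 * 478 = 3974.092 J/mol
exponent = -dG*1000 / (RT) = -(-4.99*1000) / 3974.092 = 1.25563273
K = exp(1.25563273)
K = 3.5100586, rounded to 4 significant figures:

3.510


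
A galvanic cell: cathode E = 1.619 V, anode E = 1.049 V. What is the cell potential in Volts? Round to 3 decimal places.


Standard cell potential: E_cell = E_cathode - E_anode.
E_cell = 1.619 - (1.049)
E_cell = 0.57 V, rounded to 3 dp:

0.570 V


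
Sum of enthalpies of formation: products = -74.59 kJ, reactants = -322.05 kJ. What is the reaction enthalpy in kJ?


dH_rxn = sum(dH_f products) - sum(dH_f reactants)
dH_rxn = -74.59 - (-322.05)
dH_rxn = 247.46 kJ:

247.46 kJ


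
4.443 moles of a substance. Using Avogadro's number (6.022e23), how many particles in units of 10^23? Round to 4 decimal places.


N = n * NA, then divide by 1e23 for the requested units.
N / 1e23 = n * 6.022
N / 1e23 = 4.443 * 6.022
N / 1e23 = 26.755746, rounded to 4 dp:

26.7557


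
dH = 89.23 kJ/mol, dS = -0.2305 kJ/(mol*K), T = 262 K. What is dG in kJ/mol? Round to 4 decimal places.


Gibbs: dG = dH - T*dS (consistent units, dS already in kJ/(mol*K)).
T*dS = 262 * -0.2305 = -60.391
dG = 89.23 - (-60.391)
dG = 149.621 kJ/mol, rounded to 4 dp:

149.6210 kJ/mol


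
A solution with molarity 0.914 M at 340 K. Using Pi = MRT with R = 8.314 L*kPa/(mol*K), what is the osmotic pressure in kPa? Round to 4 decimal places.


Osmotic pressure (van't Hoff): Pi = M*R*T.
RT = 8.314 * 340 = 2826.76
Pi = 0.914 * 2826.76
Pi = 2583.65864 kPa, rounded to 4 dp:

2583.6586 kPa


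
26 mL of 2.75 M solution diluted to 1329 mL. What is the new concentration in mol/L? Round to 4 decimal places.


Dilution: M1*V1 = M2*V2, solve for M2.
M2 = M1*V1 / V2
M2 = 2.75 * 26 / 1329
M2 = 71.5 / 1329
M2 = 0.05379985 mol/L, rounded to 4 dp:

0.0538 mol/L


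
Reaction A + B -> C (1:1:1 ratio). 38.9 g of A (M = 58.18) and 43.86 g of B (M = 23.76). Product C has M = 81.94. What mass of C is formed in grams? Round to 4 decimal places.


Find moles of each reactant; the smaller value is the limiting reagent in a 1:1:1 reaction, so moles_C equals moles of the limiter.
n_A = mass_A / M_A = 38.9 / 58.18 = 0.668615 mol
n_B = mass_B / M_B = 43.86 / 23.76 = 1.84596 mol
Limiting reagent: A (smaller), n_limiting = 0.668615 mol
mass_C = n_limiting * M_C = 0.668615 * 81.94
mass_C = 54.7863131 g, rounded to 4 dp:

54.7863 g


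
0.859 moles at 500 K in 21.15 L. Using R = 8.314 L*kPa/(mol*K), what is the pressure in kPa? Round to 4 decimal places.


PV = nRT, solve for P = nRT / V.
nRT = 0.859 * 8.314 * 500 = 3570.863
P = 3570.863 / 21.15
P = 168.83513002 kPa, rounded to 4 dp:

168.8351 kPa


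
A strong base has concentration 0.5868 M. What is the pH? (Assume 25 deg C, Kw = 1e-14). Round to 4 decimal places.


A strong base dissociates completely, so [OH-] equals the given concentration.
pOH = -log10([OH-]) = -log10(0.5868) = 0.23151
pH = 14 - pOH = 14 - 0.23151
pH = 13.76849, rounded to 4 dp:

13.7685


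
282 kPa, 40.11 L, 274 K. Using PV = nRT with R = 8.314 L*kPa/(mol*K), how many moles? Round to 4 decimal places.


PV = nRT, solve for n = PV / (RT).
PV = 282 * 40.11 = 11311.02
RT = 8.314 * 274 = 2278.036
n = 11311.02 / 2278.036
n = 4.96525077 mol, rounded to 4 dp:

4.9653 mol


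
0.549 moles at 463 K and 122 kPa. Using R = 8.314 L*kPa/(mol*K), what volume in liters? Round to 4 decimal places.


PV = nRT, solve for V = nRT / P.
nRT = 0.549 * 8.314 * 463 = 2113.3107
V = 2113.3107 / 122
V = 17.32221885 L, rounded to 4 dp:

17.3222 L


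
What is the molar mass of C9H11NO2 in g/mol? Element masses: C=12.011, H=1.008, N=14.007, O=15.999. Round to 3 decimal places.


M = sum(count * atomic_mass) over atoms.
M = 9*12.011 + 11*1.008 + 1*14.007 + 2*15.999
M = 108.099 + 11.088 + 14.007 + 31.998
M = 165.192 g/mol, rounded to 3 dp:

165.192 g/mol


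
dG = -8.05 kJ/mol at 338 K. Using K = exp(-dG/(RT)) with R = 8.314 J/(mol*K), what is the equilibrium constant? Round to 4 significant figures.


dG is in kJ/mol; multiply by 1000 to match R in J/(mol*K).
RT = 8.314 * 338 = 2810.132 J/mol
exponent = -dG*1000 / (RT) = -(-8.05*1000) / 2810.132 = 2.86463412
K = exp(2.86463412)
K = 17.542634, rounded to 4 significant figures:

17.54


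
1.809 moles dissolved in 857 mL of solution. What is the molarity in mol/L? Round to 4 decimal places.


Convert volume to liters: V_L = V_mL / 1000.
V_L = 857 / 1000 = 0.857 L
M = n / V_L = 1.809 / 0.857
M = 2.11085181 mol/L, rounded to 4 dp:

2.1109 mol/L


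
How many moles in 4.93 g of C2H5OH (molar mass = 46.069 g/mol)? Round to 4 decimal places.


n = mass / M
n = 4.93 / 46.069
n = 0.10701339 mol, rounded to 4 dp:

0.1070 mol


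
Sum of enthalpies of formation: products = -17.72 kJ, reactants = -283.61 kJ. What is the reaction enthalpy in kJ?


dH_rxn = sum(dH_f products) - sum(dH_f reactants)
dH_rxn = -17.72 - (-283.61)
dH_rxn = 265.89 kJ:

265.89 kJ


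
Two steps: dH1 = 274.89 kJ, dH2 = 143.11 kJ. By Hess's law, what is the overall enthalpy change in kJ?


Hess's law: enthalpy is a state function, so add the step enthalpies.
dH_total = dH1 + dH2 = 274.89 + (143.11)
dH_total = 418.0 kJ:

418.00 kJ


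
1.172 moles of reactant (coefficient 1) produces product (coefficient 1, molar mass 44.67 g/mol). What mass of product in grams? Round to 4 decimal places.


Use the coefficient ratio to convert reactant moles to product moles, then multiply by the product's molar mass.
moles_P = moles_R * (coeff_P / coeff_R) = 1.172 * (1/1) = 1.172
mass_P = moles_P * M_P = 1.172 * 44.67
mass_P = 52.35324 g, rounded to 4 dp:

52.3532 g


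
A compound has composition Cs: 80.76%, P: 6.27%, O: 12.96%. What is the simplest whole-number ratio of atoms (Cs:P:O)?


Assume 100 g of compound, divide each mass% by atomic mass to get moles, then normalize by the smallest to get a raw atom ratio.
Moles per 100 g: Cs: 80.76/132.905 = 0.6077, P: 6.27/30.974 = 0.2024, O: 12.96/15.999 = 0.8101
Raw ratio (divide by min = 0.2024): Cs: 3.002, P: 1.0, O: 4.002
Multiply by 1 to clear fractions: Cs: 3.002 ~= 3, P: 1.0 ~= 1, O: 4.002 ~= 4
Reduce by GCD to get the simplest whole-number ratio:

3:1:4


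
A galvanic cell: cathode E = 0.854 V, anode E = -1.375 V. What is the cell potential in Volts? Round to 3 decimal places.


Standard cell potential: E_cell = E_cathode - E_anode.
E_cell = 0.854 - (-1.375)
E_cell = 2.229 V, rounded to 3 dp:

2.229 V


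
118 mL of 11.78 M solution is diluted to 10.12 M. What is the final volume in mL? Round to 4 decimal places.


Dilution: M1*V1 = M2*V2, solve for V2.
V2 = M1*V1 / M2
V2 = 11.78 * 118 / 10.12
V2 = 1390.04 / 10.12
V2 = 137.35573123 mL, rounded to 4 dp:

137.3557 mL


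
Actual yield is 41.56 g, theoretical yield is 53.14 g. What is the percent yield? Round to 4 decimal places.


% yield = 100 * actual / theoretical
% yield = 100 * 41.56 / 53.14
% yield = 78.20850583 %, rounded to 4 dp:

78.2085 %


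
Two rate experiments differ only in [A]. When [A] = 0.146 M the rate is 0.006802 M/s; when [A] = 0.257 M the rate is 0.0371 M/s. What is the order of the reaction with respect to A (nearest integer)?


Rate is proportional to [A]^n, so rate2/rate1 = ([A]2/[A]1)^n. Take logs to solve for n.
rate2/rate1 = 0.0371 / 0.006802 = 5.4543
[A]2/[A]1 = 0.257 / 0.146 = 1.7603
n = ln(5.4543) / ln(1.7603) = 3.0
Nearest integer order:

3
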